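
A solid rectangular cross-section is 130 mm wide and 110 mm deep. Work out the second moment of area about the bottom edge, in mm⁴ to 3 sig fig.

I_base ≈ 5.77 × 10⁷ mm⁴

The section: 130 × 110, A = 14 300 mm², y = 55 mm, Ī = 14 419 167 mm⁴.
Transfer it to a horizontal axis along the bottom face using Ī + A·d² with d = y − 0:
  the section: d = 55 mm → contributes +57 676 667 mm⁴
Total I = 57 676 667 mm⁴.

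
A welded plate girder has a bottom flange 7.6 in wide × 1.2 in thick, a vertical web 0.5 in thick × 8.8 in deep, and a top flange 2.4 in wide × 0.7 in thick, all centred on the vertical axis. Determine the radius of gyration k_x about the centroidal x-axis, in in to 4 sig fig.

Treat the section as a set of non-overlapping primitives; coordinates are from the bounding-box lower-left.
Bottom plate: 7.6 × 1.2, A = 9.12 in², y = 0.6 in, Ī = 1.0944 in⁴.
Web plate: 0.5 × 8.8, A = 4.4 in², y = 5.6 in, Ī = 28.3947 in⁴.
Top plate: 2.4 × 0.7, A = 1.68 in², y = 10.35 in, Ī = 0.0686 in⁴.
Centroid: ȳ = ΣA·y / ΣA = 3.125 in.
Transfer each piece to the centroidal x-axis using Ī + A·d² with d = y − 3.125:
  bottom plate: d = -2.525 in → contributes +59.2401 in⁴
  web plate: d = 2.475 in → contributes +55.3474 in⁴
  top plate: d = 7.225 in → contributes +87.7657 in⁴
Total I = 202.353 in⁴.
Radius of gyration: k = √(I/A) = √(202.353 / 15.2) = 3.64866 in.

k_x ≈ 3.649 in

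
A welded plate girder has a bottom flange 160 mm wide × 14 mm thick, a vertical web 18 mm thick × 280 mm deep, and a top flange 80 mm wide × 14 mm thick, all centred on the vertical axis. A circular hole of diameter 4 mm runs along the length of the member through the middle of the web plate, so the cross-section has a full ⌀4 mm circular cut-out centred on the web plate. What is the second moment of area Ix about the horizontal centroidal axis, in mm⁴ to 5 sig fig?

Decompose the section into non-overlapping parts with the origin at the bottom-left of its bounding rectangle.
Bottom plate: 160 × 14, A = 2 240 mm², y = 7 mm, Ī = 36586.67 mm⁴.
Web plate: 18 × 280, A = 5 040 mm², y = 154 mm, Ī = 32 928 000 mm⁴.
Top plate: 80 × 14, A = 1 120 mm², y = 301 mm, Ī = 18293.33 mm⁴.
Hole (subtracted): ⌀4, A = 12.56637 mm², y = 154 mm, Ī = 12.56637 mm⁴.
Centroid: ȳ = ΣA·y / ΣA = 134.3706 mm.
Transfer each piece to the horizontal centroidal axis using Ī + A·d² with d = y − 134.3706:
  bottom plate: d = -127.3706 mm → contributes +36 376 731 mm⁴
  web plate: d = 19.62937 mm → contributes +34 869 972 mm⁴
  top plate: d = 166.6294 mm → contributes +31 115 480 mm⁴
  hole: d = 19.62937 mm → contributes −4854.54 mm⁴
Total I = 102 357 329 mm⁴.

Ix ≈ 1.0236 × 10⁸ mm⁴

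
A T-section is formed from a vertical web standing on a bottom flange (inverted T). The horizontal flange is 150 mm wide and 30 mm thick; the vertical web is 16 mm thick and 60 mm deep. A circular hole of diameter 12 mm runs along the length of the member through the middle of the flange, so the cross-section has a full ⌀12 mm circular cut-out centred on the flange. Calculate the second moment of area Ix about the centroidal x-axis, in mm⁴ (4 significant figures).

Decompose the section into non-overlapping parts with the origin at the bottom-left of its bounding rectangle.
Flange: 150 × 30, A = 4 500 mm², y = 15 mm, Ī = 337 500 mm⁴.
Web: 16 × 60, A = 960 mm², y = 60 mm, Ī = 288 000 mm⁴.
Hole (subtracted): ⌀12, A = 113.097 mm², y = 15 mm, Ī = 1017.88 mm⁴.
Centroid: ȳ = ΣA·y / ΣA = 23.0794 mm.
Transfer each piece to the centroidal x-axis using Ī + A·d² with d = y − 23.0794:
  flange: d = -8.07944 mm → contributes +631 248 mm⁴
  web: d = 36.9206 mm → contributes +1 596 602 mm⁴
  hole: d = -8.07944 mm → contributes −8400.58 mm⁴
Total I = 2 219 450 mm⁴.

Ix ≈ 2.219 × 10⁶ mm⁴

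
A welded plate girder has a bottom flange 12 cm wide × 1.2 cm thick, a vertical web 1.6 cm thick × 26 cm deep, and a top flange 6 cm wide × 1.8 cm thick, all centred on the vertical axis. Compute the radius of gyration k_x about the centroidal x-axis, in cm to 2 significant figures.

Decompose the section into non-overlapping parts with the origin at the bottom-left of its bounding rectangle.
Bottom plate: 12 × 1.2, A = 14.4 cm², y = 0.6 cm, Ī = 1.728 cm⁴.
Web plate: 1.6 × 26, A = 41.6 cm², y = 14.2 cm, Ī = 2 343 cm⁴.
Top plate: 6 × 1.8, A = 10.8 cm², y = 28.1 cm, Ī = 2.916 cm⁴.
Centroid: ȳ = ΣA·y / ΣA = 13.52 cm.
Transfer each piece to the centroidal x-axis using Ī + A·d² with d = y − 13.52:
  bottom plate: d = -12.92 cm → contributes +2 404 cm⁴
  web plate: d = 0.6844 cm → contributes +2 363 cm⁴
  top plate: d = 14.58 cm → contributes +2 300 cm⁴
Total I = 7 067 cm⁴.
Radius of gyration: k = √(I/A) = √(7 067 / 66.8) = 10.29 cm.

k_x ≈ 10 cm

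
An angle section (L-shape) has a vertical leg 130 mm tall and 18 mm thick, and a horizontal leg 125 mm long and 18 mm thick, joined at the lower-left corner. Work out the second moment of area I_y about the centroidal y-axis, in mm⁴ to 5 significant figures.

I_y ≈ 6.0275 × 10⁶ mm⁴

Treat the section as a set of non-overlapping primitives; coordinates are from the bounding-box lower-left.
Vertical leg: 18 × 130, A = 2 340 mm², x = 9 mm, Ī = 63 180 mm⁴.
Horizontal leg (remainder): 107 × 18, A = 1 926 mm², x = 71.5 mm, Ī = 1 837 565 mm⁴.
Centroid: x̄ = ΣA·x / ΣA = 37.2173 mm.
Transfer each piece to the centroidal y-axis using Ī + A·d² with d = x − 37.2173:
  vertical leg: d = -28.2173 mm → contributes +1 926 325 mm⁴
  horizontal leg (remainder): d = 34.2827 mm → contributes +4 101 199 mm⁴
Total I = 6 027 525 mm⁴.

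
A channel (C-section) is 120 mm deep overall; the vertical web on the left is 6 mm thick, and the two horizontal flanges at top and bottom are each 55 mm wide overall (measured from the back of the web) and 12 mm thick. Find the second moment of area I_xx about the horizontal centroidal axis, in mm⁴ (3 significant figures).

Treat the section as a set of non-overlapping primitives; coordinates are from the bounding-box lower-left.
Web: 6 × 120, A = 720 mm², y = 60 mm, Ī = 864 000 mm⁴.
Top flange (beyond web): 49 × 12, A = 588 mm², y = 114 mm, Ī = 7 056 mm⁴.
Bottom flange (beyond web): 49 × 12, A = 588 mm², y = 6 mm, Ī = 7 056 mm⁴.
By symmetry the centroid is at mid-height, ȳ = 60 mm.
Transfer each piece to the horizontal centroidal axis using Ī + A·d² with d = y − 60:
  web: d = 0 mm → contributes +864 000 mm⁴
  top flange (beyond web): d = 54 mm → contributes +1 721 664 mm⁴
  bottom flange (beyond web): d = -54 mm → contributes +1 721 664 mm⁴
Total I = 4 307 328 mm⁴.

I_xx ≈ 4.31 × 10⁶ mm⁴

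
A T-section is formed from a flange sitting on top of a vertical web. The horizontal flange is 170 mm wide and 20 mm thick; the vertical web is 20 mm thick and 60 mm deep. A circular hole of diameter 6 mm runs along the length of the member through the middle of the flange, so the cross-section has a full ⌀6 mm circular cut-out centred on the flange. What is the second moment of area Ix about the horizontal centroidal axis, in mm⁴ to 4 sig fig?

Decompose the section into non-overlapping parts with the origin at the bottom-left of its bounding rectangle.
Flange: 170 × 20, A = 3 400 mm², y = 70 mm, Ī = 113 333 mm⁴.
Web: 20 × 60, A = 1 200 mm², y = 30 mm, Ī = 360 000 mm⁴.
Hole (subtracted): ⌀6, A = 28.2743 mm², y = 70 mm, Ī = 63.6173 mm⁴.
Centroid: ȳ = ΣA·y / ΣA = 59.5007 mm.
Transfer each piece to the horizontal centroidal axis using Ī + A·d² with d = y − 59.5007:
  flange: d = 10.4993 mm → contributes +488 135 mm⁴
  web: d = -29.5007 mm → contributes +1 404 348 mm⁴
  hole: d = 10.4993 mm → contributes −3180.46 mm⁴
Total I = 1 889 302 mm⁴.

Ix ≈ 1.889 × 10⁶ mm⁴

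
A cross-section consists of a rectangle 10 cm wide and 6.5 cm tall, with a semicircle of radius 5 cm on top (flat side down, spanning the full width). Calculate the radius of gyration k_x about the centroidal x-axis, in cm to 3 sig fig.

Break the section into simple shapes (no overlaps), measuring from the bottom-left corner of the bounding box.
Rectangular body: 10 × 6.5, A = 65 cm², y = 3.25 cm, Ī = 228.85 cm⁴.
Semicircular cap: semicircle r = 5, A = 39.27 cm², y = 8.6221 cm, Ī = 68.598 cm⁴.
Centroid: ȳ = ΣA·y / ΣA = 5.2732 cm.
Transfer each piece to the centroidal x-axis using Ī + A·d² with d = y − 5.2732:
  rectangular body: d = -2.0232 cm → contributes +494.93 cm⁴
  semicircular cap: d = 3.3489 cm → contributes +509 cm⁴
Total I = 1003.9 cm⁴.
Radius of gyration: k = √(I/A) = √(1003.9 / 104.27) = 3.1029 cm.

k_x ≈ 3.10 cm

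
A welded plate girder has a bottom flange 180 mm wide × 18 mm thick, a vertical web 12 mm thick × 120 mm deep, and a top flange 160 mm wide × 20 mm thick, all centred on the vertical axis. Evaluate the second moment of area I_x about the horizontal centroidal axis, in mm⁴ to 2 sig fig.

I_x ≈ 3.3 × 10⁷ mm⁴

Decompose the section into non-overlapping parts with the origin at the bottom-left of its bounding rectangle.
Bottom plate: 180 × 18, A = 3 240 mm², y = 9 mm, Ī = 87 480 mm⁴.
Web plate: 12 × 120, A = 1 440 mm², y = 78 mm, Ī = 1 728 000 mm⁴.
Top plate: 160 × 20, A = 3 200 mm², y = 148 mm, Ī = 106 667 mm⁴.
Centroid: ȳ = ΣA·y / ΣA = 78.06 mm.
Transfer each piece to the horizontal centroidal axis using Ī + A·d² with d = y − 78.06:
  bottom plate: d = -69.06 mm → contributes +15 538 096 mm⁴
  web plate: d = -0.05584 mm → contributes +1 728 004 mm⁴
  top plate: d = 69.94 mm → contributes +15 761 661 mm⁴
Total I = 33 027 762 mm⁴.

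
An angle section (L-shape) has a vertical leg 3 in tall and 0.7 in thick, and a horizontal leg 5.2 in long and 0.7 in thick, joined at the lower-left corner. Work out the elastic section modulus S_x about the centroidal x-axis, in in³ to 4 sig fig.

Split into non-overlapping primitives; take the origin at the lower-left of the bounding box.
Vertical leg: 0.7 × 3, A = 2.1 in², y = 1.5 in, Ī = 1.575 in⁴.
Horizontal leg (remainder): 4.5 × 0.7, A = 3.15 in², y = 0.35 in, Ī = 0.128625 in⁴.
Centroid: ȳ = ΣA·y / ΣA = 0.81 in.
Transfer each piece to the centroidal x-axis using Ī + A·d² with d = y − 0.81:
  vertical leg: d = 0.69 in → contributes +2.57481 in⁴
  horizontal leg (remainder): d = -0.46 in → contributes +0.795165 in⁴
Total I = 3.36998 in⁴.
Extreme fibre distance c = 2.19 in; S = I/c = 1.5388 in³.

S_x ≈ 1.539 in³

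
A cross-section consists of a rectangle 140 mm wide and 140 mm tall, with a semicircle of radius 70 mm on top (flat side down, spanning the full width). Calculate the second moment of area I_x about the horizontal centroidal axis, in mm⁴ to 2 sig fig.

Treat the section as a set of non-overlapping primitives; coordinates are from the bounding-box lower-left.
Rectangular body: 140 × 140, A = 19 600 mm², y = 70 mm, Ī = 32 013 333 mm⁴.
Semicircular cap: semicircle r = 70, A = 7 697 mm², y = 169.7 mm, Ī = 2 635 265 mm⁴.
Centroid: ȳ = ΣA·y / ΣA = 98.11 mm.
Transfer each piece to the horizontal centroidal axis using Ī + A·d² with d = y − 98.11:
  rectangular body: d = -28.11 mm → contributes +47 506 112 mm⁴
  semicircular cap: d = 71.59 mm → contributes +42 087 301 mm⁴
Total I = 89 593 413 mm⁴.

I_x ≈ 9.0 × 10⁷ mm⁴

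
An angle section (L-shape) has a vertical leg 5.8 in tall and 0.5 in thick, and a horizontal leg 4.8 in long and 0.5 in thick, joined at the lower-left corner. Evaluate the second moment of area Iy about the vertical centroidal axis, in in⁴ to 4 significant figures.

Iy ≈ 10.48 in⁴

Decompose the section into non-overlapping parts with the origin at the bottom-left of its bounding rectangle.
Vertical leg: 0.5 × 5.8, A = 2.9 in², x = 0.25 in, Ī = 0.0604167 in⁴.
Horizontal leg (remainder): 4.3 × 0.5, A = 2.15 in², x = 2.65 in, Ī = 3.31279 in⁴.
Centroid: x̄ = ΣA·x / ΣA = 1.27178 in.
Transfer each piece to the vertical centroidal axis using Ī + A·d² with d = x − 1.27178:
  vertical leg: d = -1.02178 in → contributes +3.08813 in⁴
  horizontal leg (remainder): d = 1.37822 in → contributes +7.39668 in⁴
Total I = 10.4848 in⁴.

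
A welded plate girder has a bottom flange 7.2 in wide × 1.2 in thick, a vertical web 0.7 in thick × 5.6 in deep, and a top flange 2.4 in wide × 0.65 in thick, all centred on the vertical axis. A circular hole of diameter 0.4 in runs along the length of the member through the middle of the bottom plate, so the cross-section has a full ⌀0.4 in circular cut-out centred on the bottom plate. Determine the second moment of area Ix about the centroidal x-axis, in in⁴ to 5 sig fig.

Ix ≈ 83.582 in⁴

Decompose the section into non-overlapping parts with the origin at the bottom-left of its bounding rectangle.
Bottom plate: 7.2 × 1.2, A = 8.64 in², y = 0.6 in, Ī = 1.0368 in⁴.
Web plate: 0.7 × 5.6, A = 3.92 in², y = 4 in, Ī = 10.24427 in⁴.
Top plate: 2.4 × 0.65, A = 1.56 in², y = 7.125 in, Ī = 0.054925 in⁴.
Hole (subtracted): ⌀0.4, A = 0.1256637 in², y = 0.6 in, Ī = 0.001256637 in⁴.
Centroid: ȳ = ΣA·y / ΣA = 2.279751 in.
Transfer each piece to the centroidal x-axis using Ī + A·d² with d = y − 2.279751:
  bottom plate: d = -1.679751 in → contributes +25.41511 in⁴
  web plate: d = 1.720249 in → contributes +21.84455 in⁴
  top plate: d = 4.845249 in → contributes +36.67817 in⁴
  hole: d = -1.679751 in → contributes −0.3558247 in⁴
Total I = 83.582 in⁴.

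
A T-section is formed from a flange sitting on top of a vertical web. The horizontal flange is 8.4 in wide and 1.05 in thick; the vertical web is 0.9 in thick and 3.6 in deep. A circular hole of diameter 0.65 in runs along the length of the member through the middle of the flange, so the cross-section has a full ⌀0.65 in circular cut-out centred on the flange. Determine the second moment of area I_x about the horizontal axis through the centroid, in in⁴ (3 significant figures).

Decompose the section into non-overlapping parts with the origin at the bottom-left of its bounding rectangle.
Flange: 8.4 × 1.05, A = 8.82 in², y = 4.125 in, Ī = 0.81034 in⁴.
Web: 0.9 × 3.6, A = 3.24 in², y = 1.8 in, Ī = 3.4992 in⁴.
Hole (subtracted): ⌀0.65, A = 0.33183 in², y = 4.125 in, Ī = 0.0087624 in⁴.
Centroid: ȳ = ΣA·y / ΣA = 3.4827 in.
Transfer each piece to the horizontal axis through the centroid using Ī + A·d² with d = y − 3.4827:
  flange: d = 0.6423 in → contributes +4.449 in⁴
  web: d = -1.6827 in → contributes +12.673 in⁴
  hole: d = 0.6423 in → contributes −0.14566 in⁴
Total I = 16.977 in⁴.

I_x ≈ 17.0 in⁴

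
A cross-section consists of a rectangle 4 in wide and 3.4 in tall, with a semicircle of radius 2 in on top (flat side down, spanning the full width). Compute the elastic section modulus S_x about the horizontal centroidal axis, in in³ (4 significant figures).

S_x ≈ 14.78 in³

Split into non-overlapping primitives; take the origin at the lower-left of the bounding box.
Rectangular body: 4 × 3.4, A = 13.6 in², y = 1.7 in, Ī = 13.1013 in⁴.
Semicircular cap: semicircle r = 2, A = 6.28319 in², y = 4.24883 in, Ī = 1.75611 in⁴.
Centroid: ȳ = ΣA·y / ΣA = 2.50544 in.
Transfer each piece to the horizontal centroidal axis using Ī + A·d² with d = y − 2.50544:
  rectangular body: d = -0.805442 in → contributes +21.9241 in⁴
  semicircular cap: d = 1.74338 in → contributes +20.8532 in⁴
Total I = 42.7773 in⁴.
Extreme fibre distance c = 2.89456 in; S = I/c = 14.7785 in³.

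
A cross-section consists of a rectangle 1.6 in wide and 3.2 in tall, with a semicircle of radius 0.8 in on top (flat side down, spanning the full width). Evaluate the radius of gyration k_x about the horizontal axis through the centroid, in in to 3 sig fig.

k_x ≈ 1.11 in

Decompose the section into non-overlapping parts with the origin at the bottom-left of its bounding rectangle.
Rectangular body: 1.6 × 3.2, A = 5.12 in², y = 1.6 in, Ī = 4.3691 in⁴.
Semicircular cap: semicircle r = 0.8, A = 1.0053 in², y = 3.5395 in, Ī = 0.044956 in⁴.
Centroid: ȳ = ΣA·y / ΣA = 1.9183 in.
Transfer each piece to the horizontal axis through the centroid using Ī + A·d² with d = y − 1.9183:
  rectangular body: d = -0.31832 in → contributes +4.8879 in⁴
  semicircular cap: d = 1.6212 in → contributes +2.6872 in⁴
Total I = 7.5751 in⁴.
Radius of gyration: k = √(I/A) = √(7.5751 / 6.1253) = 1.1121 in.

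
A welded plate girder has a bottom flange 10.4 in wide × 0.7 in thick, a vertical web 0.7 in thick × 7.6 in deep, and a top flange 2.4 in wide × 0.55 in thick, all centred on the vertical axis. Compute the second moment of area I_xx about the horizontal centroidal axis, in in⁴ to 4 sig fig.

I_xx ≈ 128.9 in⁴

Break the section into simple shapes (no overlaps), measuring from the bottom-left corner of the bounding box.
Bottom plate: 10.4 × 0.7, A = 7.28 in², y = 0.35 in, Ī = 0.297267 in⁴.
Web plate: 0.7 × 7.6, A = 5.32 in², y = 4.5 in, Ī = 25.6069 in⁴.
Top plate: 2.4 × 0.55, A = 1.32 in², y = 8.575 in, Ī = 0.033275 in⁴.
Centroid: ȳ = ΣA·y / ΣA = 2.71602 in.
Transfer each piece to the horizontal centroidal axis using Ī + A·d² with d = y − 2.71602:
  bottom plate: d = -2.36602 in → contributes +41.0511 in⁴
  web plate: d = 1.78398 in → contributes +42.5383 in⁴
  top plate: d = 5.85898 in → contributes +45.3458 in⁴
Total I = 128.935 in⁴.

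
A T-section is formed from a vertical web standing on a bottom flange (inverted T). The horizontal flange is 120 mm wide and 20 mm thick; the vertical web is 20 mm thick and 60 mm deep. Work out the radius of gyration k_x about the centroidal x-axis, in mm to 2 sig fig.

k_x ≈ 22 mm

Decompose the section into non-overlapping parts with the origin at the bottom-left of its bounding rectangle.
Flange: 120 × 20, A = 2 400 mm², y = 10 mm, Ī = 80 000 mm⁴.
Web: 20 × 60, A = 1 200 mm², y = 50 mm, Ī = 360 000 mm⁴.
Centroid: ȳ = ΣA·y / ΣA = 23.33 mm.
Transfer each piece to the centroidal x-axis using Ī + A·d² with d = y − 23.33:
  flange: d = -13.33 mm → contributes +506 667 mm⁴
  web: d = 26.67 mm → contributes +1 213 333 mm⁴
Total I = 1 720 000 mm⁴.
Radius of gyration: k = √(I/A) = √(1 720 000 / 3 600) = 21.86 mm.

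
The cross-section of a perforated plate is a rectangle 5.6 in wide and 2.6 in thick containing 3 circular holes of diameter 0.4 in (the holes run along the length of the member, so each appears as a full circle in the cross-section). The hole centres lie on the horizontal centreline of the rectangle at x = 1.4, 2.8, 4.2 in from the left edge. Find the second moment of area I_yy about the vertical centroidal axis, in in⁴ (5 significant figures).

Decompose the section into non-overlapping parts with the origin at the bottom-left of its bounding rectangle.
Plate: 5.6 × 2.6, A = 14.56 in², x = 2.8 in, Ī = 38.05013 in⁴.
Hole 1 (subtracted): ⌀0.4, A = 0.1256637 in², x = 1.4 in, Ī = 0.001256637 in⁴.
Hole 2 (subtracted): ⌀0.4, A = 0.1256637 in², x = 2.8 in, Ī = 0.001256637 in⁴.
Hole 3 (subtracted): ⌀0.4, A = 0.1256637 in², x = 4.2 in, Ī = 0.001256637 in⁴.
By symmetry the centroid is at mid-width, x̄ = 2.8 in.
Transfer each piece to the vertical centroidal axis using Ī + A·d² with d = x − 2.8:
  plate: d = 0 in → contributes +38.05013 in⁴
  hole 1: d = -1.4 in → contributes −0.2475575 in⁴
  hole 2: d = 0 in → contributes −0.001256637 in⁴
  hole 3: d = 1.4 in → contributes −0.2475575 in⁴
Total I = 37.55376 in⁴.

I_yy ≈ 37.554 in⁴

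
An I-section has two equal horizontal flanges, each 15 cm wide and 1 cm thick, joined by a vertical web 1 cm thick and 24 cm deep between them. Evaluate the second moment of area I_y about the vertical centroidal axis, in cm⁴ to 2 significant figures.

Break the section into simple shapes (no overlaps), measuring from the bottom-left corner of the bounding box.
Bottom flange: 15 × 1, A = 15 cm², x = 7.5 cm, Ī = 281.3 cm⁴.
Web: 1 × 24, A = 24 cm², x = 7.5 cm, Ī = 2 cm⁴.
Top flange: 15 × 1, A = 15 cm², x = 7.5 cm, Ī = 281.3 cm⁴.
By symmetry the centroid is at mid-width, x̄ = 7.5 cm.
All pieces are centred on the vertical centroidal axis, so I = ΣĪ = 564.5 cm⁴.

I_y ≈ 560 cm⁴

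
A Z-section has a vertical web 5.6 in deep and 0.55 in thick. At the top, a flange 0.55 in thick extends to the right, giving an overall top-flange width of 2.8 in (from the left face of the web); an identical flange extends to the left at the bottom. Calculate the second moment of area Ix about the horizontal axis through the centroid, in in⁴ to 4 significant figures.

Decompose the section into non-overlapping parts with the origin at the bottom-left of its bounding rectangle.
Web: 0.55 × 5.6, A = 3.08 in², y = 2.8 in, Ī = 8.04907 in⁴.
Top flange (beyond web): 2.25 × 0.55, A = 1.2375 in², y = 5.325 in, Ī = 0.0311953 in⁴.
Bottom flange (beyond web): 2.25 × 0.55, A = 1.2375 in², y = 0.275 in, Ī = 0.0311953 in⁴.
Centroid: ȳ = ΣA·y / ΣA = 2.8 in.
Transfer each piece to the horizontal axis through the centroid using Ī + A·d² with d = y − 2.8:
  web: d = 0 in → contributes +8.04907 in⁴
  top flange (beyond web): d = 2.525 in → contributes +7.92103 in⁴
  bottom flange (beyond web): d = -2.525 in → contributes +7.92103 in⁴
Total I = 23.8911 in⁴.

Ix ≈ 23.89 in⁴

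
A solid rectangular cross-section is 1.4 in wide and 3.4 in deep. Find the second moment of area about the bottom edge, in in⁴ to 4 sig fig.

I_base ≈ 18.34 in⁴

The section: 1.4 × 3.4, A = 4.76 in², y = 1.7 in, Ī = 4.58547 in⁴.
Transfer it to the bottom edge using Ī + A·d² with d = y − 0:
  the section: d = 1.7 in → contributes +18.3419 in⁴
Total I = 18.3419 in⁴.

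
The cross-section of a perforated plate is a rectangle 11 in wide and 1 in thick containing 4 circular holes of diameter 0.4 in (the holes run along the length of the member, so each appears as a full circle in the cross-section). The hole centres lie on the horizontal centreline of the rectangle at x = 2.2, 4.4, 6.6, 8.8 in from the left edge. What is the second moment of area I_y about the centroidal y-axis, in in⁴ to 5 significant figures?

Split into non-overlapping primitives; take the origin at the lower-left of the bounding box.
Plate: 11 × 1, A = 11 in², x = 5.5 in, Ī = 110.9167 in⁴.
Hole 1 (subtracted): ⌀0.4, A = 0.1256637 in², x = 2.2 in, Ī = 0.001256637 in⁴.
Hole 2 (subtracted): ⌀0.4, A = 0.1256637 in², x = 4.4 in, Ī = 0.001256637 in⁴.
Hole 3 (subtracted): ⌀0.4, A = 0.1256637 in², x = 6.6 in, Ī = 0.001256637 in⁴.
Hole 4 (subtracted): ⌀0.4, A = 0.1256637 in², x = 8.8 in, Ī = 0.001256637 in⁴.
By symmetry the centroid is at mid-width, x̄ = 5.5 in.
Transfer each piece to the centroidal y-axis using Ī + A·d² with d = x − 5.5:
  plate: d = 0 in → contributes +110.9167 in⁴
  hole 1: d = -3.3 in → contributes −1.369734 in⁴
  hole 2: d = -1.1 in → contributes −0.1533097 in⁴
  hole 3: d = 1.1 in → contributes −0.1533097 in⁴
  hole 4: d = 3.3 in → contributes −1.369734 in⁴
Total I = 107.8706 in⁴.

I_y ≈ 107.87 in⁴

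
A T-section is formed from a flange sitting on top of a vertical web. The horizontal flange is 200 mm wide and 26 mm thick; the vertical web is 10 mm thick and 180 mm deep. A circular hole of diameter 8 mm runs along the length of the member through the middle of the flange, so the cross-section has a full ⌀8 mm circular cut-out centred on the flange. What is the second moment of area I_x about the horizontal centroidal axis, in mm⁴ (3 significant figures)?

Split into non-overlapping primitives; take the origin at the lower-left of the bounding box.
Flange: 200 × 26, A = 5 200 mm², y = 193 mm, Ī = 292 933 mm⁴.
Web: 10 × 180, A = 1 800 mm², y = 90 mm, Ī = 4 860 000 mm⁴.
Hole (subtracted): ⌀8, A = 50.265 mm², y = 193 mm, Ī = 201.06 mm⁴.
Centroid: ȳ = ΣA·y / ΣA = 166.32 mm.
Transfer each piece to the horizontal centroidal axis using Ī + A·d² with d = y − 166.32:
  flange: d = 26.677 mm → contributes +3 993 655 mm⁴
  web: d = -76.323 mm → contributes +15 345 284 mm⁴
  hole: d = 26.677 mm → contributes −35 974 mm⁴
Total I = 19 302 965 mm⁴.

I_x ≈ 1.93 × 10⁷ mm⁴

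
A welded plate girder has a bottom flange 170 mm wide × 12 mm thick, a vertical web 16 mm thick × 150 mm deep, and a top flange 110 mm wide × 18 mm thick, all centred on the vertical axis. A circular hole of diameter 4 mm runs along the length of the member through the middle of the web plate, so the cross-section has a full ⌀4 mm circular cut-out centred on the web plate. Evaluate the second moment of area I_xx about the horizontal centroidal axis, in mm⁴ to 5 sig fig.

I_xx ≈ 3.1933 × 10⁷ mm⁴

Break the section into simple shapes (no overlaps), measuring from the bottom-left corner of the bounding box.
Bottom plate: 170 × 12, A = 2 040 mm², y = 6 mm, Ī = 24 480 mm⁴.
Web plate: 16 × 150, A = 2 400 mm², y = 87 mm, Ī = 4 500 000 mm⁴.
Top plate: 110 × 18, A = 1 980 mm², y = 171 mm, Ī = 53 460 mm⁴.
Hole (subtracted): ⌀4, A = 12.56637 mm², y = 87 mm, Ī = 12.56637 mm⁴.
Centroid: ȳ = ΣA·y / ΣA = 87.16855 mm.
Transfer each piece to the horizontal centroidal axis using Ī + A·d² with d = y − 87.16855:
  bottom plate: d = -81.16855 mm → contributes +13 464 682 mm⁴
  web plate: d = -0.1685542 mm → contributes +4 500 068 mm⁴
  top plate: d = 83.83145 mm → contributes +13 968 328 mm⁴
  hole: d = -0.1685542 mm → contributes −12.92339 mm⁴
Total I = 31 933 065 mm⁴.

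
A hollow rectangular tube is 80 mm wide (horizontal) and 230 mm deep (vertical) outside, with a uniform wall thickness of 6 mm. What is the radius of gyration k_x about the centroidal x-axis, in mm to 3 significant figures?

Split into non-overlapping primitives; take the origin at the lower-left of the bounding box.
Outer rectangle: 80 × 230, A = 18 400 mm², y = 115 mm, Ī = 81 113 333 mm⁴.
Inner void (subtracted): 68 × 218, A = 14 824 mm², y = 115 mm, Ī = 58 707 981 mm⁴.
By symmetry the centroid is at mid-height, ȳ = 115 mm.
All pieces are centred on the centroidal x-axis, so I = ΣĪ (holes subtracted) = 22 405 352 mm⁴.
Radius of gyration: k = √(I/A) = √(22 405 352 / 3 576) = 79.155 mm.

k_x ≈ 79.2 mm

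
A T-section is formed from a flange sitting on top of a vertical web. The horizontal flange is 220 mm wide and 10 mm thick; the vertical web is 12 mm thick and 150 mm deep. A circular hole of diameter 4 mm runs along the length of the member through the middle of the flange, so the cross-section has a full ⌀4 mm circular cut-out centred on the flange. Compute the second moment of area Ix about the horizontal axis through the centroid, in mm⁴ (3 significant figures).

Ix ≈ 9.71 × 10⁶ mm⁴

Break the section into simple shapes (no overlaps), measuring from the bottom-left corner of the bounding box.
Flange: 220 × 10, A = 2 200 mm², y = 155 mm, Ī = 18 333 mm⁴.
Web: 12 × 150, A = 1 800 mm², y = 75 mm, Ī = 3 375 000 mm⁴.
Hole (subtracted): ⌀4, A = 12.566 mm², y = 155 mm, Ī = 12.566 mm⁴.
Centroid: ȳ = ΣA·y / ΣA = 118.89 mm.
Transfer each piece to the horizontal axis through the centroid using Ī + A·d² with d = y − 118.89:
  flange: d = 36.113 mm → contributes +2 887 533 mm⁴
  web: d = -43.887 mm → contributes +6 841 852 mm⁴
  hole: d = 36.113 mm → contributes −16 401 mm⁴
Total I = 9 712 983 mm⁴.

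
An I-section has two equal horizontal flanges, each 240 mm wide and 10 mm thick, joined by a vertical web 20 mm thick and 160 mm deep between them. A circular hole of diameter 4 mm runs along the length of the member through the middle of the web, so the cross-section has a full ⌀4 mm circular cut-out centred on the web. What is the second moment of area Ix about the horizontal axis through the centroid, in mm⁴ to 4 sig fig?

Decompose the section into non-overlapping parts with the origin at the bottom-left of its bounding rectangle.
Bottom flange: 240 × 10, A = 2 400 mm², y = 5 mm, Ī = 20 000 mm⁴.
Web: 20 × 160, A = 3 200 mm², y = 90 mm, Ī = 6 826 667 mm⁴.
Top flange: 240 × 10, A = 2 400 mm², y = 175 mm, Ī = 20 000 mm⁴.
Hole (subtracted): ⌀4, A = 12.5664 mm², y = 90 mm, Ī = 12.5664 mm⁴.
By symmetry the centroid is at mid-height, ȳ = 90 mm.
Transfer each piece to the horizontal axis through the centroid using Ī + A·d² with d = y − 90:
  bottom flange: d = -85 mm → contributes +17 360 000 mm⁴
  web: d = 0 mm → contributes +6 826 667 mm⁴
  top flange: d = 85 mm → contributes +17 360 000 mm⁴
  hole: d = 0 mm → contributes −12.5664 mm⁴
Total I = 41 546 654 mm⁴.

Ix ≈ 4.155 × 10⁷ mm⁴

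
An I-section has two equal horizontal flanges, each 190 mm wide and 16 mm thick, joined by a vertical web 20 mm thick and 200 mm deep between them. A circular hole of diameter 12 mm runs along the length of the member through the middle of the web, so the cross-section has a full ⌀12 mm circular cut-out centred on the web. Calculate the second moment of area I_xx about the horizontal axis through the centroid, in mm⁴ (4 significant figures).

Split into non-overlapping primitives; take the origin at the lower-left of the bounding box.
Bottom flange: 190 × 16, A = 3 040 mm², y = 8 mm, Ī = 64853.3 mm⁴.
Web: 20 × 200, A = 4 000 mm², y = 116 mm, Ī = 13 333 333 mm⁴.
Top flange: 190 × 16, A = 3 040 mm², y = 224 mm, Ī = 64853.3 mm⁴.
Hole (subtracted): ⌀12, A = 113.097 mm², y = 116 mm, Ī = 1017.88 mm⁴.
By symmetry the centroid is at mid-height, ȳ = 116 mm.
Transfer each piece to the horizontal axis through the centroid using Ī + A·d² with d = y − 116:
  bottom flange: d = -108 mm → contributes +35 523 413 mm⁴
  web: d = 0 mm → contributes +13 333 333 mm⁴
  top flange: d = 108 mm → contributes +35 523 413 mm⁴
  hole: d = 0 mm → contributes −1017.88 mm⁴
Total I = 84 379 142 mm⁴.

I_xx ≈ 8.438 × 10⁷ mm⁴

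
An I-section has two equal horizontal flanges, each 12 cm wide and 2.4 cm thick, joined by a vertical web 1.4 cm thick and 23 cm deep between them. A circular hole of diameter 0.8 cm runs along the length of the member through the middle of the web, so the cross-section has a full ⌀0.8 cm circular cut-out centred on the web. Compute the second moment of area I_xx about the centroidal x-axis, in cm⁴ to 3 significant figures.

I_xx ≈ 1.07 × 10⁴ cm⁴

Treat the section as a set of non-overlapping primitives; coordinates are from the bounding-box lower-left.
Bottom flange: 12 × 2.4, A = 28.8 cm², y = 1.2 cm, Ī = 13.824 cm⁴.
Web: 1.4 × 23, A = 32.2 cm², y = 13.9 cm, Ī = 1419.5 cm⁴.
Top flange: 12 × 2.4, A = 28.8 cm², y = 26.6 cm, Ī = 13.824 cm⁴.
Hole (subtracted): ⌀0.8, A = 0.50265 cm², y = 13.9 cm, Ī = 0.020106 cm⁴.
By symmetry the centroid is at mid-height, ȳ = 13.9 cm.
Transfer each piece to the centroidal x-axis using Ī + A·d² with d = y − 13.9:
  bottom flange: d = -12.7 cm → contributes +4 659 cm⁴
  web: d = 0 cm → contributes +1419.5 cm⁴
  top flange: d = 12.7 cm → contributes +4 659 cm⁴
  hole: d = 0 cm → contributes −0.020106 cm⁴
Total I = 10 737 cm⁴.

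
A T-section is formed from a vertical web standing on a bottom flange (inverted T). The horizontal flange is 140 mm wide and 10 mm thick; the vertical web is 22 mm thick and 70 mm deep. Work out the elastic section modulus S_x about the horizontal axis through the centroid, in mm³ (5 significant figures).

Treat the section as a set of non-overlapping primitives; coordinates are from the bounding-box lower-left.
Flange: 140 × 10, A = 1 400 mm², y = 5 mm, Ī = 11666.67 mm⁴.
Web: 22 × 70, A = 1 540 mm², y = 45 mm, Ī = 628833.3 mm⁴.
Centroid: ȳ = ΣA·y / ΣA = 25.95238 mm.
Transfer each piece to the horizontal axis through the centroid using Ī + A·d² with d = y − 25.95238:
  flange: d = -20.95238 mm → contributes +626269.8 mm⁴
  web: d = 19.04762 mm → contributes +1 187 563 mm⁴
Total I = 1 813 833 mm⁴.
Extreme fibre distance c = 54.04762 mm; S = I/c = 33559.91 mm³.

S_x ≈ 3.3560 × 10⁴ mm³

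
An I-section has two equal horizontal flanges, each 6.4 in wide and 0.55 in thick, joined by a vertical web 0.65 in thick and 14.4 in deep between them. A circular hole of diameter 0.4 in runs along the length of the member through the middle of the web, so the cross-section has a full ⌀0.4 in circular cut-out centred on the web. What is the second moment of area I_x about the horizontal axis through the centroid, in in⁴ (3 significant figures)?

I_x ≈ 555 in⁴

Break the section into simple shapes (no overlaps), measuring from the bottom-left corner of the bounding box.
Bottom flange: 6.4 × 0.55, A = 3.52 in², y = 0.275 in, Ī = 0.088733 in⁴.
Web: 0.65 × 14.4, A = 9.36 in², y = 7.75 in, Ī = 161.74 in⁴.
Top flange: 6.4 × 0.55, A = 3.52 in², y = 15.225 in, Ī = 0.088733 in⁴.
Hole (subtracted): ⌀0.4, A = 0.12566 in², y = 7.75 in, Ī = 0.0012566 in⁴.
By symmetry the centroid is at mid-height, ȳ = 7.75 in.
Transfer each piece to the horizontal axis through the centroid using Ī + A·d² with d = y − 7.75:
  bottom flange: d = -7.475 in → contributes +196.77 in⁴
  web: d = 0 in → contributes +161.74 in⁴
  top flange: d = 7.475 in → contributes +196.77 in⁴
  hole: d = 0 in → contributes −0.0012566 in⁴
Total I = 555.28 in⁴.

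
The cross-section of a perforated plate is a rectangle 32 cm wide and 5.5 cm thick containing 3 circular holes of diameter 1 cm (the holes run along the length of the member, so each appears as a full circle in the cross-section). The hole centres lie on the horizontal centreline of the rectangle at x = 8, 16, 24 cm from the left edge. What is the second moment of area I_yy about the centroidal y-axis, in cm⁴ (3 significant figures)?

Break the section into simple shapes (no overlaps), measuring from the bottom-left corner of the bounding box.
Plate: 32 × 5.5, A = 176 cm², x = 16 cm, Ī = 15 019 cm⁴.
Hole 1 (subtracted): ⌀1, A = 0.7854 cm², x = 8 cm, Ī = 0.049087 cm⁴.
Hole 2 (subtracted): ⌀1, A = 0.7854 cm², x = 16 cm, Ī = 0.049087 cm⁴.
Hole 3 (subtracted): ⌀1, A = 0.7854 cm², x = 24 cm, Ī = 0.049087 cm⁴.
By symmetry the centroid is at mid-width, x̄ = 16 cm.
Transfer each piece to the centroidal y-axis using Ī + A·d² with d = x − 16:
  plate: d = 0 cm → contributes +15 019 cm⁴
  hole 1: d = -8 cm → contributes −50.315 cm⁴
  hole 2: d = 0 cm → contributes −0.049087 cm⁴
  hole 3: d = 8 cm → contributes −50.315 cm⁴
Total I = 14 918 cm⁴.

I_yy ≈ 1.49 × 10⁴ cm⁴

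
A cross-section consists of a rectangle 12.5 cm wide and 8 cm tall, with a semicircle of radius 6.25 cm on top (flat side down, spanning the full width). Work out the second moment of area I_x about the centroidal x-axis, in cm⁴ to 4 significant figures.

Break the section into simple shapes (no overlaps), measuring from the bottom-left corner of the bounding box.
Rectangular body: 12.5 × 8, A = 100 cm², y = 4 cm, Ī = 533.333 cm⁴.
Semicircular cap: semicircle r = 6.25, A = 61.3592 cm², y = 10.6526 cm, Ī = 167.476 cm⁴.
Centroid: ȳ = ΣA·y / ΣA = 6.52974 cm.
Transfer each piece to the centroidal x-axis using Ī + A·d² with d = y − 6.52974:
  rectangular body: d = -2.52974 cm → contributes +1173.29 cm⁴
  semicircular cap: d = 4.12284 cm → contributes +1210.45 cm⁴
Total I = 2383.74 cm⁴.

I_x ≈ 2384 cm⁴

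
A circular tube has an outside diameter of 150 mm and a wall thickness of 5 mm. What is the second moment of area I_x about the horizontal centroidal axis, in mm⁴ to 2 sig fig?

Treat the section as a set of non-overlapping primitives; coordinates are from the bounding-box lower-left.
Outer circle: ⌀150, A = 17 671 mm², y = 75 mm, Ī = 24 850 489 mm⁴.
Bore (subtracted): ⌀140, A = 15 394 mm², y = 75 mm, Ī = 18 857 410 mm⁴.
By symmetry the centroid is at mid-height, ȳ = 75 mm.
All pieces are centred on the horizontal centroidal axis, so I = ΣĪ (holes subtracted) = 5 993 079 mm⁴.

I_x ≈ 6.0 × 10⁶ mm⁴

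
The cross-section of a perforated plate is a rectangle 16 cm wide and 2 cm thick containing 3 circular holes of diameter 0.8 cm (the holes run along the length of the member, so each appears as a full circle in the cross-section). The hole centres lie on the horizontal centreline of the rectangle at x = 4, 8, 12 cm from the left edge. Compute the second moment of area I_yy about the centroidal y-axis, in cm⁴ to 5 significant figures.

Split into non-overlapping primitives; take the origin at the lower-left of the bounding box.
Plate: 16 × 2, A = 32 cm², x = 8 cm, Ī = 682.6667 cm⁴.
Hole 1 (subtracted): ⌀0.8, A = 0.5026548 cm², x = 4 cm, Ī = 0.02010619 cm⁴.
Hole 2 (subtracted): ⌀0.8, A = 0.5026548 cm², x = 8 cm, Ī = 0.02010619 cm⁴.
Hole 3 (subtracted): ⌀0.8, A = 0.5026548 cm², x = 12 cm, Ī = 0.02010619 cm⁴.
By symmetry the centroid is at mid-width, x̄ = 8 cm.
Transfer each piece to the centroidal y-axis using Ī + A·d² with d = x − 8:
  plate: d = 0 cm → contributes +682.6667 cm⁴
  hole 1: d = -4 cm → contributes −8.062583 cm⁴
  hole 2: d = 0 cm → contributes −0.02010619 cm⁴
  hole 3: d = 4 cm → contributes −8.062583 cm⁴
Total I = 666.5214 cm⁴.

I_yy ≈ 666.52 cm⁴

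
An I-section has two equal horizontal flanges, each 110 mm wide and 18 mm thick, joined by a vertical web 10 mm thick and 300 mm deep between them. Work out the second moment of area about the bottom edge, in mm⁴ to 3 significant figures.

I_base ≈ 3.19 × 10⁸ mm⁴

Split into non-overlapping primitives; take the origin at the lower-left of the bounding box.
Bottom flange: 110 × 18, A = 1 980 mm², y = 9 mm, Ī = 53 460 mm⁴.
Web: 10 × 300, A = 3 000 mm², y = 168 mm, Ī = 22 500 000 mm⁴.
Top flange: 110 × 18, A = 1 980 mm², y = 327 mm, Ī = 53 460 mm⁴.
Transfer each piece to the bottom edge using Ī + A·d² with d = y − 0:
  bottom flange: d = 9 mm → contributes +213 840 mm⁴
  web: d = 168 mm → contributes +107 172 000 mm⁴
  top flange: d = 327 mm → contributes +211 772 880 mm⁴
Total I = 319 158 720 mm⁴.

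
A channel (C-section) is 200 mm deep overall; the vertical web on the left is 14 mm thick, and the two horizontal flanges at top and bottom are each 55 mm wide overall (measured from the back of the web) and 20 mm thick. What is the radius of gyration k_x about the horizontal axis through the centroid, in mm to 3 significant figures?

k_x ≈ 71.5 mm

Split into non-overlapping primitives; take the origin at the lower-left of the bounding box.
Web: 14 × 200, A = 2 800 mm², y = 100 mm, Ī = 9 333 333 mm⁴.
Top flange (beyond web): 41 × 20, A = 820 mm², y = 190 mm, Ī = 27 333 mm⁴.
Bottom flange (beyond web): 41 × 20, A = 820 mm², y = 10 mm, Ī = 27 333 mm⁴.
By symmetry the centroid is at mid-height, ȳ = 100 mm.
Transfer each piece to the horizontal axis through the centroid using Ī + A·d² with d = y − 100:
  web: d = 0 mm → contributes +9 333 333 mm⁴
  top flange (beyond web): d = 90 mm → contributes +6 669 333 mm⁴
  bottom flange (beyond web): d = -90 mm → contributes +6 669 333 mm⁴
Total I = 22 672 000 mm⁴.
Radius of gyration: k = √(I/A) = √(22 672 000 / 4 440) = 71.458 mm.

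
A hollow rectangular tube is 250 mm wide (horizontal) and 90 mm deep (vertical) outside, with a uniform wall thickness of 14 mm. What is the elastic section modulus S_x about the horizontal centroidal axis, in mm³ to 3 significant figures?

S_x ≈ 2.40 × 10⁵ mm³

Split into non-overlapping primitives; take the origin at the lower-left of the bounding box.
Outer rectangle: 250 × 90, A = 22 500 mm², y = 45 mm, Ī = 15 187 500 mm⁴.
Inner void (subtracted): 222 × 62, A = 13 764 mm², y = 45 mm, Ī = 4 409 068 mm⁴.
By symmetry the centroid is at mid-height, ȳ = 45 mm.
All pieces are centred on the horizontal centroidal axis, so I = ΣĪ (holes subtracted) = 10 778 432 mm⁴.
Extreme fibre distance c = 45 mm; S = I/c = 239 521 mm³.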